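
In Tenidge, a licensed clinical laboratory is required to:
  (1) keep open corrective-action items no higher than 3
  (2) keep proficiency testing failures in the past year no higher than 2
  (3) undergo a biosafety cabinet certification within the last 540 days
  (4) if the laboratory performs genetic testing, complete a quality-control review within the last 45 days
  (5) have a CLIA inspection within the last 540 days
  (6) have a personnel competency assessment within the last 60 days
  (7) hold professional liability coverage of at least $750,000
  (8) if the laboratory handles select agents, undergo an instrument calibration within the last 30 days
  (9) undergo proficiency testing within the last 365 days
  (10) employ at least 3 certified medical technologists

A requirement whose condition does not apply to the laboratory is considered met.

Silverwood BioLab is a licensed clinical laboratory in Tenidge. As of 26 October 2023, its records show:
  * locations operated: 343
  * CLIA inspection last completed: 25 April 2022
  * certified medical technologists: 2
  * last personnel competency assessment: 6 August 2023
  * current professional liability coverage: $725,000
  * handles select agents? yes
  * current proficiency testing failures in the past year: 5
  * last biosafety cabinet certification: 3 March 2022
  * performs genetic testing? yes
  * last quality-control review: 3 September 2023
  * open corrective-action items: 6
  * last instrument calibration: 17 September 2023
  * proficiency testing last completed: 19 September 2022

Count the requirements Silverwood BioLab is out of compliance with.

1. open corrective-action items 6 > 3 → not met
2. proficiency testing failures in the past year 5 > 2 → not met
3. biosafety cabinet certification 602 days ago vs limit 540 → not met
4. condition 'performs genetic testing' holds; quality-control review 53 days ago vs limit 45 → not met
5. CLIA inspection 549 days ago vs limit 540 → not met
6. personnel competency assessment 81 days ago vs limit 60 → not met
7. professional liability coverage $725,000 < $750,000 → not met
8. condition 'handles select agents' holds; instrument calibration 39 days ago vs limit 30 → not met
9. proficiency testing 402 days ago vs limit 365 → not met
10. certified medical technologists 2 < 3 → not met
Not met: 10 of 10

10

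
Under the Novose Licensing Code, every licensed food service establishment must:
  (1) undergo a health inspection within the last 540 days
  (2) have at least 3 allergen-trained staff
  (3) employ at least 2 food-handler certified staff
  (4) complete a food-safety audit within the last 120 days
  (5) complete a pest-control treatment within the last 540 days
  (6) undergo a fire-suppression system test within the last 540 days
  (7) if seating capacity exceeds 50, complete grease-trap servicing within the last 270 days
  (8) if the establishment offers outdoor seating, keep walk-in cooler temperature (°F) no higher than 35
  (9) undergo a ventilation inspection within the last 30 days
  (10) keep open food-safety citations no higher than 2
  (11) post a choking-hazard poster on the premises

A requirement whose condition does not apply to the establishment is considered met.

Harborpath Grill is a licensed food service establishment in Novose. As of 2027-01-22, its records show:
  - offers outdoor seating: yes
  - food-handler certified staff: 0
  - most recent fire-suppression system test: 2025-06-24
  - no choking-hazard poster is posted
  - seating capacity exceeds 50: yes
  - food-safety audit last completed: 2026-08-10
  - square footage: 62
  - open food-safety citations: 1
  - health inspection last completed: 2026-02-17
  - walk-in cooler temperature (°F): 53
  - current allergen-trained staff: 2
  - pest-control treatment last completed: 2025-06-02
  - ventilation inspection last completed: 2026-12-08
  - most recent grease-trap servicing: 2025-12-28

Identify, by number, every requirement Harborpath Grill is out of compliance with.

1. health inspection 339 days ago vs limit 540 → met
2. allergen-trained staff 2 < 3 → not met
3. food-handler certified staff 0 < 2 → not met
4. food-safety audit 165 days ago vs limit 120 → not met
5. pest-control treatment 599 days ago vs limit 540 → not met
6. fire-suppression system test 577 days ago vs limit 540 → not met
7. condition 'seating capacity exceeds 50' holds; grease-trap servicing 390 days ago vs limit 270 → not met
8. condition 'offers outdoor seating' holds; walk-in cooler temperature (°F) 53 > 35 → not met
9. ventilation inspection 45 days ago vs limit 30 → not met
10. open food-safety citations 1 ≤ 2 → met
11. choking-hazard poster absent → not met
Not met: 2, 3, 4, 5, 6, 7, 8, 9, 11

2, 3, 4, 5, 6, 7, 8, 9, 11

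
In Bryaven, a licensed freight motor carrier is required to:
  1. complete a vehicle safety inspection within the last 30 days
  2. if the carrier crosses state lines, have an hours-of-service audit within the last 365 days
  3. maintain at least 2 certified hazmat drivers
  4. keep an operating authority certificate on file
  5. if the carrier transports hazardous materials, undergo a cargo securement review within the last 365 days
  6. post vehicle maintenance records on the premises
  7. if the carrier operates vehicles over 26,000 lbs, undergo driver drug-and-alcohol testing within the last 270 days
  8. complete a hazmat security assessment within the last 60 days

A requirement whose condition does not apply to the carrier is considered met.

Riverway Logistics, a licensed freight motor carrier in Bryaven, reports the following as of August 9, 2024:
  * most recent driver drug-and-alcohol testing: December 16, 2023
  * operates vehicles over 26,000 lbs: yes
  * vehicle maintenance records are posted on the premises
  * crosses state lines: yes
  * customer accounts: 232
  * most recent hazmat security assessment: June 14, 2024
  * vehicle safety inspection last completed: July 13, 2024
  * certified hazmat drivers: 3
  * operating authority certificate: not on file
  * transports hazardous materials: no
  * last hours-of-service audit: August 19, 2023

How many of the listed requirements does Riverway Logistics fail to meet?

1

1. vehicle safety inspection 27 days ago vs limit 30 → met
2. condition 'crosses state lines' holds; hours-of-service audit 356 days ago vs limit 365 → met
3. certified hazmat drivers 3 ≥ 2 → met
4. operating authority certificate absent → not met
5. condition 'transports hazardous materials' does not hold → requirement n/a → met
6. vehicle maintenance records present → met
7. condition 'operates vehicles over 26,000 lbs' holds; driver drug-and-alcohol testing 237 days ago vs limit 270 → met
8. hazmat security assessment 56 days ago vs limit 60 → met
Not met: 1 of 8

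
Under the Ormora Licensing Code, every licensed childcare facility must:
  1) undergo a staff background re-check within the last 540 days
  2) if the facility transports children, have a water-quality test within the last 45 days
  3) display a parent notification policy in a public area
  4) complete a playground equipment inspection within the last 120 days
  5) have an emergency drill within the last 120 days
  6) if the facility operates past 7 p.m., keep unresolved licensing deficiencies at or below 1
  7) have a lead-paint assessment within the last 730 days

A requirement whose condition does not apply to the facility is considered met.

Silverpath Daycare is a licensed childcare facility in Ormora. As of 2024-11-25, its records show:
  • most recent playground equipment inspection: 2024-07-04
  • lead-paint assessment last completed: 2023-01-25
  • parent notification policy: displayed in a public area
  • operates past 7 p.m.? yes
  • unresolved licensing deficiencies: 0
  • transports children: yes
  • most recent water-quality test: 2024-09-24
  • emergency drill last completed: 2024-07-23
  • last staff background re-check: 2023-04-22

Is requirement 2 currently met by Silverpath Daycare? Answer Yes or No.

2. condition 'transports children' holds; water-quality test 62 days ago vs limit 45 → not met

No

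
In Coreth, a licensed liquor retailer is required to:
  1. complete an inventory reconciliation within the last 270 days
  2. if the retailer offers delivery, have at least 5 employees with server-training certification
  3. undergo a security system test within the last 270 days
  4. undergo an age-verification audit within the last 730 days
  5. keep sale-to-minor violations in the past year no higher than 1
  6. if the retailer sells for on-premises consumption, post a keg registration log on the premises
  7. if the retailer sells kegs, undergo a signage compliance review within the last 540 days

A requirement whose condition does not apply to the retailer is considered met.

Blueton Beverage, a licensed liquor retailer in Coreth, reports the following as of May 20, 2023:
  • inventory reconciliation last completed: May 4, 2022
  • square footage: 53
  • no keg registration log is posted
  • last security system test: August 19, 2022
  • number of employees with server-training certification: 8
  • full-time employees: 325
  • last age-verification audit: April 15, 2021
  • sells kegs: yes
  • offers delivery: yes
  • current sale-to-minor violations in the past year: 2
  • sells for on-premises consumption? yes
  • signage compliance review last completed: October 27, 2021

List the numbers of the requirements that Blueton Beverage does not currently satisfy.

1, 3, 4, 5, 6, 7

1. inventory reconciliation 381 days ago vs limit 270 → not met
2. condition 'offers delivery' holds; employees with server-training certification 8 ≥ 5 → met
3. security system test 274 days ago vs limit 270 → not met
4. age-verification audit 765 days ago vs limit 730 → not met
5. sale-to-minor violations in the past year 2 > 1 → not met
6. condition 'sells for on-premises consumption' holds; keg registration log absent → not met
7. condition 'sells kegs' holds; signage compliance review 570 days ago vs limit 540 → not met
Not met: 1, 3, 4, 5, 6, 7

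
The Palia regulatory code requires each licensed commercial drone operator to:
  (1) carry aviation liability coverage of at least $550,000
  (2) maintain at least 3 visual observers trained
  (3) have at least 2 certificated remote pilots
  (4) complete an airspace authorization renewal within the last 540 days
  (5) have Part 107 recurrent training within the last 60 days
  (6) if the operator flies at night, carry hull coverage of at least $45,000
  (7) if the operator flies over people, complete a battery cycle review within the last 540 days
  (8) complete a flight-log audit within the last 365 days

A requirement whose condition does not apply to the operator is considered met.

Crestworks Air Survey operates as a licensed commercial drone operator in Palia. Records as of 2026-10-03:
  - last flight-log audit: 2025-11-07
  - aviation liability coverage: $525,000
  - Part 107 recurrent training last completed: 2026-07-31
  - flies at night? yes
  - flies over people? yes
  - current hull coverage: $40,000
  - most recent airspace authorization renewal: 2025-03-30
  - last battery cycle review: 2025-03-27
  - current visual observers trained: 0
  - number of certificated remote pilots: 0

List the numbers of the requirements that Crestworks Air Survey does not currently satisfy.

1, 2, 3, 4, 5, 6, 7

1. aviation liability coverage $525,000 < $550,000 → not met
2. visual observers trained 0 < 3 → not met
3. certificated remote pilots 0 < 2 → not met
4. airspace authorization renewal 552 days ago vs limit 540 → not met
5. Part 107 recurrent training 64 days ago vs limit 60 → not met
6. condition 'flies at night' holds; hull coverage $40,000 < $45,000 → not met
7. condition 'flies over people' holds; battery cycle review 555 days ago vs limit 540 → not met
8. flight-log audit 330 days ago vs limit 365 → met
Not met: 1, 2, 3, 4, 5, 6, 7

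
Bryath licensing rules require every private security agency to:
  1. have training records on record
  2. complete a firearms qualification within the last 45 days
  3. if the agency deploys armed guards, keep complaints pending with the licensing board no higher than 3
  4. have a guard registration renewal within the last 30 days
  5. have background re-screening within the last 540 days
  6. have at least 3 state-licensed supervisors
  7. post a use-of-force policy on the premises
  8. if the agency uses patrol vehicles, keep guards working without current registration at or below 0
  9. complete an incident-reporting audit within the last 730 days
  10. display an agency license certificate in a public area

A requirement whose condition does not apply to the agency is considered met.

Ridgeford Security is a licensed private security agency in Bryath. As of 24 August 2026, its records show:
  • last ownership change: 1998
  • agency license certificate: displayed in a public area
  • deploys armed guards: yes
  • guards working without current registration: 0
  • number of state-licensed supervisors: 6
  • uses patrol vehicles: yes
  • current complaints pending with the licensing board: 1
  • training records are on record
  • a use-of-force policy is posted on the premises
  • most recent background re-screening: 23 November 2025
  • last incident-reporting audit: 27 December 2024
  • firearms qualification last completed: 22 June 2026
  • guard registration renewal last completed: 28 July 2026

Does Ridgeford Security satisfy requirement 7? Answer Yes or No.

7. use-of-force policy present → met

Yes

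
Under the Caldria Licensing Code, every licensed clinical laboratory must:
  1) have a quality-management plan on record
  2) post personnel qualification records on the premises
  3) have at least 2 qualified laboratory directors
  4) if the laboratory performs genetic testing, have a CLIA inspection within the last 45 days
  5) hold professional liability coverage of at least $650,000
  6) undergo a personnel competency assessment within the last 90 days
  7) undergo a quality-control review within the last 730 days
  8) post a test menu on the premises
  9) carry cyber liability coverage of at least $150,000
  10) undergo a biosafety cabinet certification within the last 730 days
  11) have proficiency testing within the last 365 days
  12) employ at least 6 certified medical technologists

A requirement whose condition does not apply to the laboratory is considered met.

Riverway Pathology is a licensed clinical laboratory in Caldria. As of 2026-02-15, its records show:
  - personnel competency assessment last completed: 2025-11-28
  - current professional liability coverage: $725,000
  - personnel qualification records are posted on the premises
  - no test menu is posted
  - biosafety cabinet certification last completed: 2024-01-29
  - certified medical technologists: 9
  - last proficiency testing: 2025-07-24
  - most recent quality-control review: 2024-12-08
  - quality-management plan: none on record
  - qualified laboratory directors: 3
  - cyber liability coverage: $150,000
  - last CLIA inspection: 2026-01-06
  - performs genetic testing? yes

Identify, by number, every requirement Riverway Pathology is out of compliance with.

1, 8, 10

1. quality-management plan absent → not met
2. personnel qualification records present → met
3. qualified laboratory directors 3 ≥ 2 → met
4. condition 'performs genetic testing' holds; CLIA inspection 40 days ago vs limit 45 → met
5. professional liability coverage $725,000 ≥ $650,000 → met
6. personnel competency assessment 79 days ago vs limit 90 → met
7. quality-control review 434 days ago vs limit 730 → met
8. test menu absent → not met
9. cyber liability coverage $150,000 ≥ $150,000 → met
10. biosafety cabinet certification 748 days ago vs limit 730 → not met
11. proficiency testing 206 days ago vs limit 365 → met
12. certified medical technologists 9 ≥ 6 → met
Not met: 1, 8, 10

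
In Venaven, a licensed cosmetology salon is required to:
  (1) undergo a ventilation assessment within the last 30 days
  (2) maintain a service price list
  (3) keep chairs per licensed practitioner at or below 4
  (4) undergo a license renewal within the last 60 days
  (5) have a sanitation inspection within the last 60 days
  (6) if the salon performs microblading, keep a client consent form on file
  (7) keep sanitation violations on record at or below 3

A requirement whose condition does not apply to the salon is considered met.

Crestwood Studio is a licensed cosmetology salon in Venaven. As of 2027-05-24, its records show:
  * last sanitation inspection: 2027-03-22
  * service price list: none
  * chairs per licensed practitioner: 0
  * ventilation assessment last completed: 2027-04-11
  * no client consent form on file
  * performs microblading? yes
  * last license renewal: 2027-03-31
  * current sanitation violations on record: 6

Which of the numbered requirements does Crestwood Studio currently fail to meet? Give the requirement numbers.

1. ventilation assessment 43 days ago vs limit 30 → not met
2. service price list absent → not met
3. chairs per licensed practitioner 0 ≤ 4 → met
4. license renewal 54 days ago vs limit 60 → met
5. sanitation inspection 63 days ago vs limit 60 → not met
6. condition 'performs microblading' holds; client consent form absent → not met
7. sanitation violations on record 6 > 3 → not met
Not met: 1, 2, 5, 6, 7

1, 2, 5, 6, 7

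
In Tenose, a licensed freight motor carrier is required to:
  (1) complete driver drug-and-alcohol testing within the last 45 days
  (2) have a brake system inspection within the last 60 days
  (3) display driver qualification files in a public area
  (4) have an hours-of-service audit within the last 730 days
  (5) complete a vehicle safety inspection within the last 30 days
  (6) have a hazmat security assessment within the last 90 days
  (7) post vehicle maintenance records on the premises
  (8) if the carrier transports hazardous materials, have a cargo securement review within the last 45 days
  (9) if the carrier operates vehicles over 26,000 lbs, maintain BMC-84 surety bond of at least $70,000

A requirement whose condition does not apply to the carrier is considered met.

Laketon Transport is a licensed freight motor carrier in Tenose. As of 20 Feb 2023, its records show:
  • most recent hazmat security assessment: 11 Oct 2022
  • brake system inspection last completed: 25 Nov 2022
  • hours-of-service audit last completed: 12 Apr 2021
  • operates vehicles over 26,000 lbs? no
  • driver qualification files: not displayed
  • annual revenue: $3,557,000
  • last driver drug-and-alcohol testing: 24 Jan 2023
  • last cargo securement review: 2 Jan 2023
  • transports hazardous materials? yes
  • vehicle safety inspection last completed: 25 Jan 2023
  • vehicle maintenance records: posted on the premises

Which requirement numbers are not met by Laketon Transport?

2, 3, 6, 8

1. driver drug-and-alcohol testing 27 days ago vs limit 45 → met
2. brake system inspection 87 days ago vs limit 60 → not met
3. driver qualification files absent → not met
4. hours-of-service audit 679 days ago vs limit 730 → met
5. vehicle safety inspection 26 days ago vs limit 30 → met
6. hazmat security assessment 132 days ago vs limit 90 → not met
7. vehicle maintenance records present → met
8. condition 'transports hazardous materials' holds; cargo securement review 49 days ago vs limit 45 → not met
9. condition 'operates vehicles over 26,000 lbs' does not hold → requirement n/a → met
Not met: 2, 3, 6, 8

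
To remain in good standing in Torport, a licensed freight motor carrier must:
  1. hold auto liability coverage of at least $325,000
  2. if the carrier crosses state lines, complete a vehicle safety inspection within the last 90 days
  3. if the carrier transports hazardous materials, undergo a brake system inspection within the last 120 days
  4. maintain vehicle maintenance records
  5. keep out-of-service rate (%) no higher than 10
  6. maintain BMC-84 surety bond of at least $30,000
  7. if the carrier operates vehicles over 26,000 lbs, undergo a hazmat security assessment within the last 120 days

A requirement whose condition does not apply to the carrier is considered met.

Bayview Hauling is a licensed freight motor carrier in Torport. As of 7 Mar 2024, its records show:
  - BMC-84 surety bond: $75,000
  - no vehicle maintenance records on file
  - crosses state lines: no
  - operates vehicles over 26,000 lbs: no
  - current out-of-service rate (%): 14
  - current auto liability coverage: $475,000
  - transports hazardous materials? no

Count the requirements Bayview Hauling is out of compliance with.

2

1. auto liability coverage $475,000 ≥ $325,000 → met
2. condition 'crosses state lines' does not hold → requirement n/a → met
3. condition 'transports hazardous materials' does not hold → requirement n/a → met
4. vehicle maintenance records absent → not met
5. out-of-service rate (%) 14 > 10 → not met
6. BMC-84 surety bond $75,000 ≥ $30,000 → met
7. condition 'operates vehicles over 26,000 lbs' does not hold → requirement n/a → met
Not met: 2 of 7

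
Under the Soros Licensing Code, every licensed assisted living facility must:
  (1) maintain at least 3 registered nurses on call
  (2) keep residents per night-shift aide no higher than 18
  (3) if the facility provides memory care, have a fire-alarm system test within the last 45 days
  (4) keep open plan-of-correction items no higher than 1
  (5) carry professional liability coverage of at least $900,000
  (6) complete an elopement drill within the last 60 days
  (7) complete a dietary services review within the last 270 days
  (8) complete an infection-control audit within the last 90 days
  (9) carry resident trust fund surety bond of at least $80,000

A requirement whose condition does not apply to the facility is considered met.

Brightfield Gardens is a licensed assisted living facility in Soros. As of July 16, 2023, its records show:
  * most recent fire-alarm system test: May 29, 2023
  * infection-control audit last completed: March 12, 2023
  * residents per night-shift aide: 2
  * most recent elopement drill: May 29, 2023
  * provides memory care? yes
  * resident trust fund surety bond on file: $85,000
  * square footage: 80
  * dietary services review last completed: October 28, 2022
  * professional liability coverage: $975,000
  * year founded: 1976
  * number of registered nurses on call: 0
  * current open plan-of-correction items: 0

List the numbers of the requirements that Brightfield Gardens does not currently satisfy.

1, 3, 8

1. registered nurses on call 0 < 3 → not met
2. residents per night-shift aide 2 ≤ 18 → met
3. condition 'provides memory care' holds; fire-alarm system test 48 days ago vs limit 45 → not met
4. open plan-of-correction items 0 ≤ 1 → met
5. professional liability coverage $975,000 ≥ $900,000 → met
6. elopement drill 48 days ago vs limit 60 → met
7. dietary services review 261 days ago vs limit 270 → met
8. infection-control audit 126 days ago vs limit 90 → not met
9. resident trust fund surety bond $85,000 ≥ $80,000 → met
Not met: 1, 3, 8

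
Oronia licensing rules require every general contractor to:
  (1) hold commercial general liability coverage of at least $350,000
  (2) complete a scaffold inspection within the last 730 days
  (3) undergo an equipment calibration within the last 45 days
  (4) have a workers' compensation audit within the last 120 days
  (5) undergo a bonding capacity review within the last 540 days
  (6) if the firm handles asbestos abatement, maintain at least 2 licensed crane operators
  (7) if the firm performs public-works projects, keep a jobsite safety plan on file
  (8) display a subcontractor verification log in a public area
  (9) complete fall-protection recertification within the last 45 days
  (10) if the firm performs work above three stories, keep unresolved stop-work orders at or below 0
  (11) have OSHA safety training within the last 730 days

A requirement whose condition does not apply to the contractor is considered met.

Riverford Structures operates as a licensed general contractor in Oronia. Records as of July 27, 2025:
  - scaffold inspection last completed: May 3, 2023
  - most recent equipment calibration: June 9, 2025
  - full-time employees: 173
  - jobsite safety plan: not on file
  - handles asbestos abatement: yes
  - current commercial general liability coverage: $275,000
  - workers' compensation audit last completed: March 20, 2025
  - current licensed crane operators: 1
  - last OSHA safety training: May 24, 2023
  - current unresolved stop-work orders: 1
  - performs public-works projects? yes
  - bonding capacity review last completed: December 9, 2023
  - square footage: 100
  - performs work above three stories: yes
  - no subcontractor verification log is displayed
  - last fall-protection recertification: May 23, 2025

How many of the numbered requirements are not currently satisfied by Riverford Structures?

1. commercial general liability coverage $275,000 < $350,000 → not met
2. scaffold inspection 816 days ago vs limit 730 → not met
3. equipment calibration 48 days ago vs limit 45 → not met
4. workers' compensation audit 129 days ago vs limit 120 → not met
5. bonding capacity review 596 days ago vs limit 540 → not met
6. condition 'handles asbestos abatement' holds; licensed crane operators 1 < 2 → not met
7. condition 'performs public-works projects' holds; jobsite safety plan absent → not met
8. subcontractor verification log absent → not met
9. fall-protection recertification 65 days ago vs limit 45 → not met
10. condition 'performs work above three stories' holds; unresolved stop-work orders 1 > 0 → not met
11. OSHA safety training 795 days ago vs limit 730 → not met
Not met: 11 of 11

11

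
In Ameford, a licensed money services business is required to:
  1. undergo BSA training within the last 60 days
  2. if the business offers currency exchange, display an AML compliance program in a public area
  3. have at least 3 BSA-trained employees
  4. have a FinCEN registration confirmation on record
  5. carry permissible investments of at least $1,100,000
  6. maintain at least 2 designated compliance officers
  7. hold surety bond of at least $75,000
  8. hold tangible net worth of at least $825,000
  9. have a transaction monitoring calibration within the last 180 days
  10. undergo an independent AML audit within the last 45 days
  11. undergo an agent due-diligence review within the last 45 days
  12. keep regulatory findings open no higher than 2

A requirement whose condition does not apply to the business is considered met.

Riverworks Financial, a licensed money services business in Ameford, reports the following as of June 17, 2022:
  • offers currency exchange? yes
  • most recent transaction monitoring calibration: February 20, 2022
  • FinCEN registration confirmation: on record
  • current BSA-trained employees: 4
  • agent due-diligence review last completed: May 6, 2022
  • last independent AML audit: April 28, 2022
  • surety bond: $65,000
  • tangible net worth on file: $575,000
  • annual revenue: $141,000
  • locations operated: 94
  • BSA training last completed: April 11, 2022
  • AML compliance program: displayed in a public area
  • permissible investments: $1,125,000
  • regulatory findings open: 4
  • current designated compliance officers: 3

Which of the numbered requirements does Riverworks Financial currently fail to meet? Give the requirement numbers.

1, 7, 8, 10, 12

1. BSA training 67 days ago vs limit 60 → not met
2. condition 'offers currency exchange' holds; AML compliance program present → met
3. BSA-trained employees 4 ≥ 3 → met
4. FinCEN registration confirmation present → met
5. permissible investments $1,125,000 ≥ $1,100,000 → met
6. designated compliance officers 3 ≥ 2 → met
7. surety bond $65,000 < $75,000 → not met
8. tangible net worth $575,000 < $825,000 → not met
9. transaction monitoring calibration 117 days ago vs limit 180 → met
10. independent AML audit 50 days ago vs limit 45 → not met
11. agent due-diligence review 42 days ago vs limit 45 → met
12. regulatory findings open 4 > 2 → not met
Not met: 1, 7, 8, 10, 12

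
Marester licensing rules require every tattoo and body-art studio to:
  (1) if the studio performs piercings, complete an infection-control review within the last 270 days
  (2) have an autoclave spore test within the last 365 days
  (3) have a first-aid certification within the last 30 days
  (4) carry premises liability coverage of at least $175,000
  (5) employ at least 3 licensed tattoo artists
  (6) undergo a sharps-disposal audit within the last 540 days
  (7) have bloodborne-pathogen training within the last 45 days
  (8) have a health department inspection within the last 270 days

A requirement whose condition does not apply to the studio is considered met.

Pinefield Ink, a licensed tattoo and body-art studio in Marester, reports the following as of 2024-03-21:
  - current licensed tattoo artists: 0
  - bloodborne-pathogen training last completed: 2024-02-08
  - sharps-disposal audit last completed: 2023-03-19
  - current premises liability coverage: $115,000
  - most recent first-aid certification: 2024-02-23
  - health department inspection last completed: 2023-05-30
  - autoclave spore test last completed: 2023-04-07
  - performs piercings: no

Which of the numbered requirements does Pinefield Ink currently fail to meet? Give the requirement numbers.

4, 5, 8

1. condition 'performs piercings' does not hold → requirement n/a → met
2. autoclave spore test 349 days ago vs limit 365 → met
3. first-aid certification 27 days ago vs limit 30 → met
4. premises liability coverage $115,000 < $175,000 → not met
5. licensed tattoo artists 0 < 3 → not met
6. sharps-disposal audit 368 days ago vs limit 540 → met
7. bloodborne-pathogen training 42 days ago vs limit 45 → met
8. health department inspection 296 days ago vs limit 270 → not met
Not met: 4, 5, 8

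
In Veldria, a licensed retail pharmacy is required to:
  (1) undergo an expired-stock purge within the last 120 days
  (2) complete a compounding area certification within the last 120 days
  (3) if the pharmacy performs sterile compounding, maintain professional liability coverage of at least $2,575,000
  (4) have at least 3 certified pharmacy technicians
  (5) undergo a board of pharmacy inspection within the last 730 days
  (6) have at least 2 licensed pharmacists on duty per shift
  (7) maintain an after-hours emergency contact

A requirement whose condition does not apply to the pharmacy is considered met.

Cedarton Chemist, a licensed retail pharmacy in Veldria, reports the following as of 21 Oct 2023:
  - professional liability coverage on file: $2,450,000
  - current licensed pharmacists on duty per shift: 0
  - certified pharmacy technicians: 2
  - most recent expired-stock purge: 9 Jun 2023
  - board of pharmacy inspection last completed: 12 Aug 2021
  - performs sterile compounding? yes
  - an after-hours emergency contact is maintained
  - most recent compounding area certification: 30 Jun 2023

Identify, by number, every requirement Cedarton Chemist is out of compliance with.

1. expired-stock purge 134 days ago vs limit 120 → not met
2. compounding area certification 113 days ago vs limit 120 → met
3. condition 'performs sterile compounding' holds; professional liability coverage $2,450,000 < $2,575,000 → not met
4. certified pharmacy technicians 2 < 3 → not met
5. board of pharmacy inspection 800 days ago vs limit 730 → not met
6. licensed pharmacists on duty per shift 0 < 2 → not met
7. after-hours emergency contact present → met
Not met: 1, 3, 4, 5, 6

1, 3, 4, 5, 6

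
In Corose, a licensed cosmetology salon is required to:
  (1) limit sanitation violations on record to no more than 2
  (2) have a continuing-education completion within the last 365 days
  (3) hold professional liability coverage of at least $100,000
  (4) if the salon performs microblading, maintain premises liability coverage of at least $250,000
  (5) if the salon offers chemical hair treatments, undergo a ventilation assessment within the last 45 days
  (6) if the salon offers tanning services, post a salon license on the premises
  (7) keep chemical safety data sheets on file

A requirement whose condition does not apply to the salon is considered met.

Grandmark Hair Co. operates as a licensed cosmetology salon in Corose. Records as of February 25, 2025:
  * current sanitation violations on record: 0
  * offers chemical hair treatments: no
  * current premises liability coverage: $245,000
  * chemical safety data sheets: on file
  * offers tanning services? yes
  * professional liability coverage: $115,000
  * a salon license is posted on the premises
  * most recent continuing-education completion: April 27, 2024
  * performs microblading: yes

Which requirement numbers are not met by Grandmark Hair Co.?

4

1. sanitation violations on record 0 ≤ 2 → met
2. continuing-education completion 304 days ago vs limit 365 → met
3. professional liability coverage $115,000 ≥ $100,000 → met
4. condition 'performs microblading' holds; premises liability coverage $245,000 < $250,000 → not met
5. condition 'offers chemical hair treatments' does not hold → requirement n/a → met
6. condition 'offers tanning services' holds; salon license present → met
7. chemical safety data sheets present → met
Not met: 4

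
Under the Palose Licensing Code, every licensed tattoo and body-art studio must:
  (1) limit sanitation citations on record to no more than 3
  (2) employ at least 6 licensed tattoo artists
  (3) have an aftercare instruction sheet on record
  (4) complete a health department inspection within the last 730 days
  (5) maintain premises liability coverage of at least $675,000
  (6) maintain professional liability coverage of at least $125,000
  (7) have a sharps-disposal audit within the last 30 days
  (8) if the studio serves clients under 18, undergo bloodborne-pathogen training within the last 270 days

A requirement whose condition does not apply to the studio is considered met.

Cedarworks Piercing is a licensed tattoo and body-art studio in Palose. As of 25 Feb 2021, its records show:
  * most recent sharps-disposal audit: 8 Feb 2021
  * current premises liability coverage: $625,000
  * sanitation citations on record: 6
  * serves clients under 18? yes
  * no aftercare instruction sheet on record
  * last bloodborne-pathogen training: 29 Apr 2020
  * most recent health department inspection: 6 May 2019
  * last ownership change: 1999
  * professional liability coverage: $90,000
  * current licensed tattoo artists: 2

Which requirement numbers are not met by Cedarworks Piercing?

1. sanitation citations on record 6 > 3 → not met
2. licensed tattoo artists 2 < 6 → not met
3. aftercare instruction sheet absent → not met
4. health department inspection 661 days ago vs limit 730 → met
5. premises liability coverage $625,000 < $675,000 → not met
6. professional liability coverage $90,000 < $125,000 → not met
7. sharps-disposal audit 17 days ago vs limit 30 → met
8. condition 'serves clients under 18' holds; bloodborne-pathogen training 302 days ago vs limit 270 → not met
Not met: 1, 2, 3, 5, 6, 8

1, 2, 3, 5, 6, 8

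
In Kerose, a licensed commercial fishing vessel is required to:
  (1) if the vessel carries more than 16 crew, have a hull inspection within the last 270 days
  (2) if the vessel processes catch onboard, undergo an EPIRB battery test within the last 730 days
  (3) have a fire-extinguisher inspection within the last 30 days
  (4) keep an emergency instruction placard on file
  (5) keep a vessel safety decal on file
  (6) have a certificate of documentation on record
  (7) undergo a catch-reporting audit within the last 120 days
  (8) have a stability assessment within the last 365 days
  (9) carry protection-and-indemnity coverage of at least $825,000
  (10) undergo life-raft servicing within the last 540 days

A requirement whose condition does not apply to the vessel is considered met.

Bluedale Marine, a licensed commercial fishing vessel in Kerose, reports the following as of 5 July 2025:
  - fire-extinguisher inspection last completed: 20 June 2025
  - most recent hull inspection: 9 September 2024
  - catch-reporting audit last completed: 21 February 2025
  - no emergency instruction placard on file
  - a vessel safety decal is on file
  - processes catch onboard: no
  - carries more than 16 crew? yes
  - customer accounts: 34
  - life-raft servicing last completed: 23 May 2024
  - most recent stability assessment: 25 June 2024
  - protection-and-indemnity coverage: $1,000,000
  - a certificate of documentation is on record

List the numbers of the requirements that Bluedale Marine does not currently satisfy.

1. condition 'carries more than 16 crew' holds; hull inspection 299 days ago vs limit 270 → not met
2. condition 'processes catch onboard' does not hold → requirement n/a → met
3. fire-extinguisher inspection 15 days ago vs limit 30 → met
4. emergency instruction placard absent → not met
5. vessel safety decal present → met
6. certificate of documentation present → met
7. catch-reporting audit 134 days ago vs limit 120 → not met
8. stability assessment 375 days ago vs limit 365 → not met
9. protection-and-indemnity coverage $1,000,000 ≥ $825,000 → met
10. life-raft servicing 408 days ago vs limit 540 → met
Not met: 1, 4, 7, 8

1, 4, 7, 8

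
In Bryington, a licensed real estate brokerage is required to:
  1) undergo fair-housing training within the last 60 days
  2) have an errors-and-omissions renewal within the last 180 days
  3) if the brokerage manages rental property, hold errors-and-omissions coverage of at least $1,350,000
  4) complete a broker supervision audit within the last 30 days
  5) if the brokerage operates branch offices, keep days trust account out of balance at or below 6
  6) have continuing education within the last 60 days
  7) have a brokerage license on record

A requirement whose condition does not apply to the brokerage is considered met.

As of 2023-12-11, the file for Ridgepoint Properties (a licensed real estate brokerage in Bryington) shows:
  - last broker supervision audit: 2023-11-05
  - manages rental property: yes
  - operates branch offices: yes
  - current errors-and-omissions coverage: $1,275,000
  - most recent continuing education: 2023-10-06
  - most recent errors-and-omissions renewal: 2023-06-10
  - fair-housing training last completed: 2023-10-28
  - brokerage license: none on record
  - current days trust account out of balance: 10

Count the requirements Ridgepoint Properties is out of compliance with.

6

1. fair-housing training 44 days ago vs limit 60 → met
2. errors-and-omissions renewal 184 days ago vs limit 180 → not met
3. condition 'manages rental property' holds; errors-and-omissions coverage $1,275,000 < $1,350,000 → not met
4. broker supervision audit 36 days ago vs limit 30 → not met
5. condition 'operates branch offices' holds; days trust account out of balance 10 > 6 → not met
6. continuing education 66 days ago vs limit 60 → not met
7. brokerage license absent → not met
Not met: 6 of 7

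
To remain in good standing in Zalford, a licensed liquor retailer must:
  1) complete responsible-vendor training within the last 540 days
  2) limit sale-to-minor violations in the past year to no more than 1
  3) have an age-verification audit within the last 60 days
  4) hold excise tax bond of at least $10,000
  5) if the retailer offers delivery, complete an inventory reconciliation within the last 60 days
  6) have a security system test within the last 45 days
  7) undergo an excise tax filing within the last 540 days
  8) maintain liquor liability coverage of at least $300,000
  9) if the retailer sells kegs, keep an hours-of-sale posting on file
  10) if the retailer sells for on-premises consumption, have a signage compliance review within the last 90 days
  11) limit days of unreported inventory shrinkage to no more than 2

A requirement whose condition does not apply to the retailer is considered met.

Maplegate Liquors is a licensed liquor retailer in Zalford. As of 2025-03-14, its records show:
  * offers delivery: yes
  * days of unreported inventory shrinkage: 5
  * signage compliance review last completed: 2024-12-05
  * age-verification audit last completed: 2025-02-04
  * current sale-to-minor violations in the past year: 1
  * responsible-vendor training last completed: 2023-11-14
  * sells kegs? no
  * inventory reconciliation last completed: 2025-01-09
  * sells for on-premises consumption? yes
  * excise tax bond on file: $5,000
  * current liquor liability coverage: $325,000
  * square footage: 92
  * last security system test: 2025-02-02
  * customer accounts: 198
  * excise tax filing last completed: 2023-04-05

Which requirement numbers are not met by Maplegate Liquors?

4, 5, 7, 10, 11

1. responsible-vendor training 486 days ago vs limit 540 → met
2. sale-to-minor violations in the past year 1 ≤ 1 → met
3. age-verification audit 38 days ago vs limit 60 → met
4. excise tax bond $5,000 < $10,000 → not met
5. condition 'offers delivery' holds; inventory reconciliation 64 days ago vs limit 60 → not met
6. security system test 40 days ago vs limit 45 → met
7. excise tax filing 709 days ago vs limit 540 → not met
8. liquor liability coverage $325,000 ≥ $300,000 → met
9. condition 'sells kegs' does not hold → requirement n/a → met
10. condition 'sells for on-premises consumption' holds; signage compliance review 99 days ago vs limit 90 → not met
11. days of unreported inventory shrinkage 5 > 2 → not met
Not met: 4, 5, 7, 10, 11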